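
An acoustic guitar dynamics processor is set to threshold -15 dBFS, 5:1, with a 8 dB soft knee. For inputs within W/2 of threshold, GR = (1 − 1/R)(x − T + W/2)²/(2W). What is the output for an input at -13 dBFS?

x − T + W/2 = -13 − (-15) + 4 = 6.
GR = (1 − 1/5) × 6² / 16 = 0.8 × 36 / 16 = 1.8 dB.
Output = -13 − 1.8 = -14.8 dBFS.

-14.8 dBFS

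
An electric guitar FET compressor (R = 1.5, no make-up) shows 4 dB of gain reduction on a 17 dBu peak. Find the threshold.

Let T be the threshold. Output overshoot = (input overshoot)/R, so 13 − T = (17 − T)/1.5.
1.5·(13 − T) = 17 − T → 0.5·T = 19.5 − 17 = 2.5.
T = 2.5/0.5 = 5 dBu.

5 dBu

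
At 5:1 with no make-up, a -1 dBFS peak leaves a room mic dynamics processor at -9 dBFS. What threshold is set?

-11 dBFS

Let T be the threshold. Output overshoot = (input overshoot)/R, so -9 − T = (-1 − T)/5.
5·(-9 − T) = -1 − T → 4·T = -45 − (-1) = -44.
T = -44/4 = -11 dBFS.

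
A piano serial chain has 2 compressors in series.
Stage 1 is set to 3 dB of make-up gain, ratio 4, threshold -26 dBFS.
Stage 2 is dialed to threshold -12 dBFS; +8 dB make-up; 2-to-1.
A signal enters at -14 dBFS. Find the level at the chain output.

-12 dBFS

Stage 1: overshoot 12 dB → 12/4 = 3 dB → -23 dBFS; +3 dB make-up → -20 dBFS.
Stage 2: -20 dBFS ≤ -12 dBFS, so stage 2 doesn't engage; make-up brings it to -12 dBFS.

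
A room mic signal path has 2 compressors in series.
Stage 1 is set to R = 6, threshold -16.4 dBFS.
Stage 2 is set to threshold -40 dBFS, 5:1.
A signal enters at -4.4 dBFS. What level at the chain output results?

Stage 1: overshoot 12 dB → 12/6 = 2 dB → -14.4 dBFS.
Stage 2: 25.6 dB above -40 dBFS, reduced 5:1 to 5.12 dB above → -34.88 dBFS.

-34.88 dBFS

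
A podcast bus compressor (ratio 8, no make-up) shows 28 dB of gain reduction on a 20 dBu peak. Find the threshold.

Let T be the threshold. Output overshoot = (input overshoot)/R, so -8 − T = (20 − T)/8.
8·(-8 − T) = 20 − T → 7·T = -64 − 20 = -84.
T = -84/7 = -12 dBu.

-12 dBu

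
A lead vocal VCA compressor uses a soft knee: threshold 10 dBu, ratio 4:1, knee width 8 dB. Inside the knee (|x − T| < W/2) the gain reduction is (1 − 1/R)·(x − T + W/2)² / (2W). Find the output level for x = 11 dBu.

9.828125 dBu

x − T + W/2 = 11 − 10 + 4 = 5.
GR = (1 − 1/4) × 5² / 16 = 0.75 × 25 / 16 = 1.171875 dB.
Output = 11 − 1.171875 = 9.828125 dBu.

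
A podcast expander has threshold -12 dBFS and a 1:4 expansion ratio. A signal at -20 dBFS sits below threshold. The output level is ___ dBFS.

Undershoot = (-12) − (-20) = 8 dB.
At 1:4, that expands to 32 dB under threshold.
Output = -12 − 32 = -44 dBFS.

-44 dBFS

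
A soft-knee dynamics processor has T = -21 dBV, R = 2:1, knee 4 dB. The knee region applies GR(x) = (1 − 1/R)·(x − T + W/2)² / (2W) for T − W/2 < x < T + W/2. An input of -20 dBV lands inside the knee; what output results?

-20.5625 dBV

x − T + W/2 = -20 − (-21) + 2 = 3.
GR = (1 − 1/2) × 3² / 8 = 0.5 × 9 / 8 = 0.5625 dB.
Output = -20 − 0.5625 = -20.5625 dBV.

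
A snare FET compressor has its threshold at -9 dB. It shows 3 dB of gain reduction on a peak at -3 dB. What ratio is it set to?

Input overshoot = -3 − (-9) = 6 dB.
Output overshoot = 6 − 3 = 3 dB.
Ratio = input overshoot / output overshoot = 6 / 3 = 2.

2:1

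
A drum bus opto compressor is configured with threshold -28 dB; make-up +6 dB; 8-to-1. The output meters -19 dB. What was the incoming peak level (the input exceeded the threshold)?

Before make-up, the level was -19 − 6 = -25 dB.
Post-compression overshoot = -25 − (-28) = 3 dB.
Undo the ratio: input overshoot = 3 × 8 = 24 dB, giving input = -4 dB.

-4 dB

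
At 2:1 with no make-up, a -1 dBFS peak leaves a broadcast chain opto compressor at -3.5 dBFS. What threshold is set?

Gain reduction = -1 − (-3.5) = 2.5 dB; output overshoot = GR / (R − 1) = 2.5 / 1 = 2.5 dB.
Threshold = output − output overshoot = -3.5 − 2.5 = -6 dBFS.

-6 dBFS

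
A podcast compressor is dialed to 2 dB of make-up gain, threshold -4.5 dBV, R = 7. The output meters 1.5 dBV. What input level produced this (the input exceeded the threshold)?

23.5 dBV

Stripping the +2 dB make-up gives -0.5 dBV at the gain stage.
That's 4 dB above the -4.5 dBV threshold.
Input overshoot = R × output overshoot = 28 dB → input = -4.5 + 28 = 23.5 dBV.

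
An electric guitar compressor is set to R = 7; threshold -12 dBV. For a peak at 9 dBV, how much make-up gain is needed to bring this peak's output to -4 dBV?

5 dB

Without make-up, output = threshold + overshoot/7 = -12 + 3 = -9 dBV.
Gap to target: 5 dB.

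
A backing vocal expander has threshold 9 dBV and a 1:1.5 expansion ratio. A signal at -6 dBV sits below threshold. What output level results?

Below threshold, a 1:1.5 expander applies gain = (1.5−1)×(T − x) of attenuation.
(1.5−1) × 15 = 7.5 dB, so output = -6 − 7.5 = -13.5 dBV.

-13.5 dBV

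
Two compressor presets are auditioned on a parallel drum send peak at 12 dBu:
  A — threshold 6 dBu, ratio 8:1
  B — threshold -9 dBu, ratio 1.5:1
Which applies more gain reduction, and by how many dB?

A: 6 dB over, compressed to 0.75 dB over, so 5.25 dB of GR.
B: 21 dB over, compressed to 14 dB over, so 7 dB of GR.
B applies 1.75 dB more gain reduction.

B, by 1.75 dB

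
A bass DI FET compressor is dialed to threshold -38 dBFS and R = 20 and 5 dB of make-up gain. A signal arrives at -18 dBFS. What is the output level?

-18 dBFS sits 20 dB over threshold.
20:1 compression reduces that to 20/20 = 1 dB over.
That puts the output at -37 dBFS; make-up adds 5 dB, giving -32 dBFS.

-32 dBFS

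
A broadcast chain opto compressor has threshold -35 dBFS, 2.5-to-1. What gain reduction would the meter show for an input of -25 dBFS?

6 dB

-25 dBFS exceeds the threshold by 10 dB.
At 2.5:1, output sits 10/2.5 = 4 dB above threshold.
GR = overshoot in − overshoot out = 10 − 4 = 6 dB.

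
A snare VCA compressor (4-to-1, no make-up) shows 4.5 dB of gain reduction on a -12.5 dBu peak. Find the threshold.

Input is 6 dB above T (since output overshoot × R = input overshoot: (-17 − T)·4 = -12.5 − T gives T = -18.5 dBu).
Check: -18.5 + (-12.5 − (-18.5))/4 = -18.5 + 1.5 = -17 dBu. ✓

-18.5 dBu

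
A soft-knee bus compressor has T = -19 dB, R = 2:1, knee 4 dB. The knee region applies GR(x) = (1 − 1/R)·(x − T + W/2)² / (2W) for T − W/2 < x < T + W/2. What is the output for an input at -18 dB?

x − T + W/2 = -18 − (-19) + 2 = 3.
GR = (1 − 1/2) × 3² / 8 = 0.5 × 9 / 8 = 0.5625 dB.
Output = -18 − 0.5625 = -18.5625 dB.

-18.5625 dB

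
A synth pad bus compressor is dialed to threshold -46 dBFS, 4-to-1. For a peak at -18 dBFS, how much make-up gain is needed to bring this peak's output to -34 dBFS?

The peak compresses to -46 + 28/4 = -39 dBFS.
To reach -34 dBFS requires -34 − (-39) = 5 dB of make-up.

5 dB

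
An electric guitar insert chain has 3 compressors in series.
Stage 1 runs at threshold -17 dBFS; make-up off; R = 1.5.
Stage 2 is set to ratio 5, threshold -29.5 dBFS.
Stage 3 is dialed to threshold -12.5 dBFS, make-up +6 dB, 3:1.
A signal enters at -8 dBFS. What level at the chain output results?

-19.8 dBFS

Stage 1: overshoot 9 dB → 9/1.5 = 6 dB → -11 dBFS.
Stage 2: 18.5 dB above -29.5 dBFS, reduced 5:1 to 3.7 dB above → -25.8 dBFS.
Stage 3: below threshold (-25.8 ≤ -12.5); passes unchanged; make-up brings it to -19.8 dBFS.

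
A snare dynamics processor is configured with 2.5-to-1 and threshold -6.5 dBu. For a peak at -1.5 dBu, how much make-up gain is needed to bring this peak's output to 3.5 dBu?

The peak compresses to -6.5 + 5/2.5 = -4.5 dBu.
To reach 3.5 dBu requires 3.5 − (-4.5) = 8 dB of make-up.

8 dB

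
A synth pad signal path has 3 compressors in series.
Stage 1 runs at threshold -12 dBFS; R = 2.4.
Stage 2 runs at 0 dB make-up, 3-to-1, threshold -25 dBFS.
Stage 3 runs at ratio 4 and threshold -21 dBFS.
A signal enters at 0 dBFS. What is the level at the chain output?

-20.5 dBFS

Stage 1: overshoot 12 dB → 12/2.4 = 5 dB → -7 dBFS.
Stage 2: -7 dBFS is 18 dB over -25 dBFS; at 3:1 that becomes 6 dB over, giving -19 dBFS.
Stage 3: -19 dBFS is 2 dB over -21 dBFS; at 4:1 that becomes 0.5 dB over, giving -20.5 dBFS.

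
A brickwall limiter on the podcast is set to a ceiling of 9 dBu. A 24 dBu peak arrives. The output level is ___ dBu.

At ∞:1, everything above 9 dBu is held at the ceiling.

9 dBu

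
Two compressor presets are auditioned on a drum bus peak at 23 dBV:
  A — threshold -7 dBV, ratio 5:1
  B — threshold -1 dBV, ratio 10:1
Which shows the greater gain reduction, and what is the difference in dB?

A, by 2.4 dB

A: 30 dB over, compressed to 6 dB over, so 24 dB of GR.
B: 24 dB over, compressed to 2.4 dB over, so 21.6 dB of GR.
Difference: 2.4 dB in favour of A.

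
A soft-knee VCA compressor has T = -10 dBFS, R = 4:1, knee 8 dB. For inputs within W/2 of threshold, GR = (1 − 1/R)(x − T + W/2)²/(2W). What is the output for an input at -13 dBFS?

x − T + W/2 = -13 − (-10) + 4 = 1.
GR = (1 − 1/4) × 1² / 16 = 0.75 × 1 / 16 = 0.046875 dB.
Output = -13 − 0.046875 = -13.046875 dBFS.

-13.046875 dBFS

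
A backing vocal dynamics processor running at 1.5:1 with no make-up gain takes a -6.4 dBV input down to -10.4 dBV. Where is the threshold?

Input is 12 dB above T (since output overshoot × R = input overshoot: (-10.4 − T)·1.5 = -6.4 − T gives T = -18.4 dBV).
Check: -18.4 + (-6.4 − (-18.4))/1.5 = -18.4 + 8 = -10.4 dBV. ✓

-18.4 dBV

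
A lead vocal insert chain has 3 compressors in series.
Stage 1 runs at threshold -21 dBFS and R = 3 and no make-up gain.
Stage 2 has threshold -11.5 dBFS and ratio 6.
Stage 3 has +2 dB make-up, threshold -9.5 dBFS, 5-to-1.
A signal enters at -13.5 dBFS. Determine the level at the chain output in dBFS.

Stage 1: -13.5 dBFS is 7.5 dB over -21 dBFS; at 3:1 that becomes 2.5 dB over, giving -18.5 dBFS.
Stage 2: -18.5 dBFS ≤ -11.5 dBFS, so stage 2 doesn't engage; output -18.5 dBFS.
Stage 3: below threshold (-18.5 ≤ -9.5); passes unchanged; make-up brings it to -16.5 dBFS.

-16.5 dBFS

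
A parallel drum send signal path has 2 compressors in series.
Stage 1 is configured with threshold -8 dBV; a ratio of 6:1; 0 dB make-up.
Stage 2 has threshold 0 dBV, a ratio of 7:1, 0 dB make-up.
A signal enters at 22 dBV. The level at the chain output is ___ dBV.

Stage 1: overshoot 30 dB → 30/6 = 5 dB → -3 dBV.
Stage 2: below threshold (-3 ≤ 0); passes unchanged; output -3 dBV.

-3 dBV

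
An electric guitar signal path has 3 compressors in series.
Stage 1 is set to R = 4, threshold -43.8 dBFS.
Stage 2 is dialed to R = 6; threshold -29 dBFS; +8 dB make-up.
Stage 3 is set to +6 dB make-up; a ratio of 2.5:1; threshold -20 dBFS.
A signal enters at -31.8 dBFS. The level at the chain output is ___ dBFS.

Stage 1: -31.8 dBFS is 12 dB over -43.8 dBFS; at 4:1 that becomes 3 dB over, giving -40.8 dBFS.
Stage 2: below threshold (-40.8 ≤ -29); passes unchanged; make-up brings it to -32.8 dBFS.
Stage 3: -32.8 dBFS ≤ -20 dBFS, so stage 3 doesn't engage; make-up brings it to -26.8 dBFS.

-26.8 dBFS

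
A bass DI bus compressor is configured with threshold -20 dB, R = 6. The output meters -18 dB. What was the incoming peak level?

The compressed level sits -18 − (-20) = 2 dB over threshold.
Input overshoot = R × output overshoot = 12 dB → input = -20 + 12 = -8 dB.

-8 dB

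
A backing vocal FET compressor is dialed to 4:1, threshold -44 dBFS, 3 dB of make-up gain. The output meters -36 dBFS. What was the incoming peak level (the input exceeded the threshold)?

Stripping the +3 dB make-up gives -39 dBFS at the gain stage.
Post-compression overshoot = -39 − (-44) = 5 dB.
Undo the ratio: input overshoot = 5 × 4 = 20 dB, giving input = -24 dBFS.

-24 dBFS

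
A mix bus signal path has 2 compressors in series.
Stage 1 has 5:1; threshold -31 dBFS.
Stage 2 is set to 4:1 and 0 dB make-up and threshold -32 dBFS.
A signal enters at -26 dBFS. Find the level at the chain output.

-31.5 dBFS

Stage 1: -26 dBFS is 5 dB over -31 dBFS; at 5:1 that becomes 1 dB over, giving -30 dBFS.
Stage 2: -30 dBFS is 2 dB over -32 dBFS; at 4:1 that becomes 0.5 dB over, giving -31.5 dBFS.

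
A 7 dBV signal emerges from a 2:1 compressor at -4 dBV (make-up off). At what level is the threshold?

-15 dBV

Input is 22 dB above T (since output overshoot × R = input overshoot: (-4 − T)·2 = 7 − T gives T = -15 dBV).
Check: -15 + (7 − (-15))/2 = -15 + 11 = -4 dBV. ✓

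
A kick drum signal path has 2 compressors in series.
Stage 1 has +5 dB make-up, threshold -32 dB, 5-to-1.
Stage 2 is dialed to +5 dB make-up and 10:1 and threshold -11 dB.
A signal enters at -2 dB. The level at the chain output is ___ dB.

Stage 1: overshoot 30 dB → 30/5 = 6 dB → -26 dB; +5 dB make-up → -21 dB.
Stage 2: below threshold (-21 ≤ -11); passes unchanged; make-up brings it to -16 dB.

-16 dB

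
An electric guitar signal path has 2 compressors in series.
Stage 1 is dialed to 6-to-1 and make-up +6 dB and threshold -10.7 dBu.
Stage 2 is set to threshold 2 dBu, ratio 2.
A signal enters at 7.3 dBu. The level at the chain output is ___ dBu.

-1.7 dBu

Stage 1: 7.3 dBu is 18 dB over -10.7 dBu; at 6:1 that becomes 3 dB over, giving -7.7 dBu; +6 dB make-up → -1.7 dBu.
Stage 2: below threshold (-1.7 ≤ 2); passes unchanged; output -1.7 dBu.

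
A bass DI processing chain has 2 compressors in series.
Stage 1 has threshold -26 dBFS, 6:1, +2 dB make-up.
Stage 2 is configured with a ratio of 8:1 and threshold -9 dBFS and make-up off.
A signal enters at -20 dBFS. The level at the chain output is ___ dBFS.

Stage 1: -20 dBFS is 6 dB over -26 dBFS; at 6:1 that becomes 1 dB over, giving -25 dBFS; +2 dB make-up → -23 dBFS.
Stage 2: -23 dBFS is at or below the -9 dBFS threshold — no compression; output -23 dBFS.

-23 dBFS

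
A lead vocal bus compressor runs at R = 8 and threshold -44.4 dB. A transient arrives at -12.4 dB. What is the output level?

-40.4 dB

The input is 32 dB above the -44.4 dB threshold.
At 8:1 the overshoot is divided by 8, leaving 4 dB above threshold.
Output = -44.4 + 4 = -40.4 dB.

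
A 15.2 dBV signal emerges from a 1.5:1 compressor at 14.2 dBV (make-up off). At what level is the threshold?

12.2 dBV

Input is 3 dB above T (since output overshoot × R = input overshoot: (14.2 − T)·1.5 = 15.2 − T gives T = 12.2 dBV).
Check: 12.2 + (15.2 − 12.2)/1.5 = 12.2 + 2 = 14.2 dBV. ✓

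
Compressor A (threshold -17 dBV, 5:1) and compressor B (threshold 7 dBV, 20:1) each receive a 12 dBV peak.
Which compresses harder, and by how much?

A, by 18.45 dB

A: GR = 29 − 29/5 = 23.2 dB.
B: GR = 5 − 5/20 = 4.75 dB.
A applies 18.45 dB more gain reduction.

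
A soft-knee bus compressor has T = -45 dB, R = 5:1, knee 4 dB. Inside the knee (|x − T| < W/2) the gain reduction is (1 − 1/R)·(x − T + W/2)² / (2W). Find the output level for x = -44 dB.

x − T + W/2 = -44 − (-45) + 2 = 3.
GR = (1 − 1/5) × 3² / 8 = 0.8 × 9 / 8 = 0.9 dB.
Output = -44 − 0.9 = -44.9 dB.

-44.9 dB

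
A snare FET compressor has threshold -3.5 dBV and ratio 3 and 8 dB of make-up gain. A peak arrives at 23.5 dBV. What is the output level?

The input is 27 dB above the -3.5 dBV threshold.
The 27 dB excess becomes 9 dB after 3:1 reduction.
That puts the output at 5.5 dBV; make-up adds 8 dB, giving 13.5 dBV.

13.5 dBV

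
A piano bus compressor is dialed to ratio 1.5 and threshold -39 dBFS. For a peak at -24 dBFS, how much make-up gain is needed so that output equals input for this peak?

Overshoot 15 dB → 15/1.5 = 10 dB after compression, so the compressed level is -39 + 10 = -29 dBFS.
Make-up = target − compressed = -24 − (-29) = 5 dB.

5 dB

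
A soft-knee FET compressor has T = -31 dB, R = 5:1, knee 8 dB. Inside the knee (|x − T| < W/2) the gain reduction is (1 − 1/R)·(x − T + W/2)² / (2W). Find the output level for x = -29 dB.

x − T + W/2 = -29 − (-31) + 4 = 6.
GR = (1 − 1/5) × 6² / 16 = 0.8 × 36 / 16 = 1.8 dB.
Output = -29 − 1.8 = -30.8 dB.

-30.8 dB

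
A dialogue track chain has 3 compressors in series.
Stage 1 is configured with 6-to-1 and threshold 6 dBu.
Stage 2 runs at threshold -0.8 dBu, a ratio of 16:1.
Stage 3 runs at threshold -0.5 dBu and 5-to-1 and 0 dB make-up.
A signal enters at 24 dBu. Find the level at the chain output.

-0.4375 dBu

Stage 1: 18 dB above 6 dBu, reduced 6:1 to 3 dB above → 9 dBu.
Stage 2: overshoot 9.8 dB → 9.8/16 = 0.6125 dB → -0.1875 dBu.
Stage 3: 0.3125 dB above -0.5 dBu, reduced 5:1 to 0.0625 dB above → -0.4375 dBu.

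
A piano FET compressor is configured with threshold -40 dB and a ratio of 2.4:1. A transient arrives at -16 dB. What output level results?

-30 dB

-16 dB sits 24 dB over threshold.
At 2.4:1 the overshoot is divided by 2.4, leaving 10 dB above threshold.
So the level is -40 + 10 = -30 dB.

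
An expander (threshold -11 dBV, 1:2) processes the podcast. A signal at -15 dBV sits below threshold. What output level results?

-19 dBV

The input is 4 dB below the -11 dBV threshold.
A 1:2 expander multiplies undershoot by 2: 4 × 2 = 8 dB below threshold.
Output = -11 − 8 = -19 dBV.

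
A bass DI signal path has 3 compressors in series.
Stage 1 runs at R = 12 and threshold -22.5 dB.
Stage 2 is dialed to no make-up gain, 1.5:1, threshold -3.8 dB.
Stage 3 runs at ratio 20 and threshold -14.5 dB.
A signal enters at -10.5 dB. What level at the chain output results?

Stage 1: -10.5 dB is 12 dB over -22.5 dB; at 12:1 that becomes 1 dB over, giving -21.5 dB.
Stage 2: below threshold (-21.5 ≤ -3.8); passes unchanged; output -21.5 dB.
Stage 3: -21.5 dB is at or below the -14.5 dB threshold — no compression; output -21.5 dB.

-21.5 dB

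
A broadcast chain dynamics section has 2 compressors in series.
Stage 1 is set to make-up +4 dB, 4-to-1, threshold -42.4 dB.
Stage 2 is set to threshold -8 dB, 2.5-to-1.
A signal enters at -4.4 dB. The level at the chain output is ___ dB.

-28.9 dB

Stage 1: 38 dB above -42.4 dB, reduced 4:1 to 9.5 dB above → -32.9 dB; +4 dB make-up → -28.9 dB.
Stage 2: below threshold (-28.9 ≤ -8); passes unchanged; output -28.9 dB.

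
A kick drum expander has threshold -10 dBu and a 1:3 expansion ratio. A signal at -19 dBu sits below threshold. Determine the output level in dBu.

The input is 9 dB below the -10 dBu threshold.
A 1:3 expander multiplies undershoot by 3: 9 × 3 = 27 dB below threshold.
Output = -10 − 27 = -37 dBu.

-37 dBu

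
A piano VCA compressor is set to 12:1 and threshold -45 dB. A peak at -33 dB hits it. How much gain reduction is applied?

11 dB

The signal is 12 dB above threshold.
After 12:1 compression the overshoot becomes 12/12 = 1 dB.
GR = overshoot in − overshoot out = 12 − 1 = 11 dB.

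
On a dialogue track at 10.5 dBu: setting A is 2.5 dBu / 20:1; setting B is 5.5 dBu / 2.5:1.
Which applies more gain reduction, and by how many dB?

A: 8 dB over, compressed to 0.4 dB over, so 7.6 dB of GR.
B: 5 dB over, compressed to 2 dB over, so 3 dB of GR.
Difference: 4.6 dB in favour of A.

A, by 4.6 dB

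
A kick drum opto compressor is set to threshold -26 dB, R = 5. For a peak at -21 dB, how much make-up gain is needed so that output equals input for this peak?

4 dB

The peak compresses to -26 + 5/5 = -25 dB.
To reach -21 dB requires -21 − (-25) = 4 dB of make-up.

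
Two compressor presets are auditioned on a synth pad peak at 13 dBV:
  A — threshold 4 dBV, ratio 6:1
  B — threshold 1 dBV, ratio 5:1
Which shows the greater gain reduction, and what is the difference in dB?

A: overshoot 9 dB → output overshoot 1.5 dB → GR 7.5 dB.
B: overshoot 12 dB → output overshoot 2.4 dB → GR 9.6 dB.
Difference: 2.1 dB in favour of B.

B, by 2.1 dB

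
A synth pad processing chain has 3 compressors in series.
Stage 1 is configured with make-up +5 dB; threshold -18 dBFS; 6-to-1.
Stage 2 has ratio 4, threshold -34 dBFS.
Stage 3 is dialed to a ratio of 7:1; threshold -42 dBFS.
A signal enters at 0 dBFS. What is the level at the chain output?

Stage 1: 18 dB above -18 dBFS, reduced 6:1 to 3 dB above → -15 dBFS; +5 dB make-up → -10 dBFS.
Stage 2: overshoot 24 dB → 24/4 = 6 dB → -28 dBFS.
Stage 3: 14 dB above -42 dBFS, reduced 7:1 to 2 dB above → -40 dBFS.

-40 dBFS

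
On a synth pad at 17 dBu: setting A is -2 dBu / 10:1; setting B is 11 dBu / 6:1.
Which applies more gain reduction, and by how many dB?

A, by 12.1 dB

A: GR = 19 − 19/10 = 17.1 dB.
B: GR = 6 − 6/6 = 5 dB.
Difference: 12.1 dB in favour of A.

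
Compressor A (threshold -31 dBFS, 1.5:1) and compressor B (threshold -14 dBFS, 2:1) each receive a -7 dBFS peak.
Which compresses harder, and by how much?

A, by 4.5 dB

A: GR = 24 − 24/1.5 = 8 dB.
B: GR = 7 − 7/2 = 3.5 dB.
A reduces 4.5 dB more.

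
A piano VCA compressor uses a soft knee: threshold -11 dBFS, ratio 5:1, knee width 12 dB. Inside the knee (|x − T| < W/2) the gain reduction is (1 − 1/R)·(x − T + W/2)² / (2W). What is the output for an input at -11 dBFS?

x − T + W/2 = -11 − (-11) + 6 = 6.
GR = (1 − 1/5) × 6² / 24 = 0.8 × 36 / 24 = 1.2 dB.
Output = -11 − 1.2 = -12.2 dBFS.

-12.2 dBFS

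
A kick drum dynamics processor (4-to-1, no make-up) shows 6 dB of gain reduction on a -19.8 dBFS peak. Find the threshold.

-27.8 dBFS

Let T be the threshold. Output overshoot = (input overshoot)/R, so -25.8 − T = (-19.8 − T)/4.
4·(-25.8 − T) = -19.8 − T → 3·T = -103.2 − (-19.8) = -83.4.
T = -83.4/3 = -27.8 dBFS.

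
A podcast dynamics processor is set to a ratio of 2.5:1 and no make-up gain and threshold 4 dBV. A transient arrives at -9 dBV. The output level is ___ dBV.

-9 dBV is 13 dB below the 4 dBV threshold, so no gain reduction is applied.
Output = input = -9 dBV.

-9 dBV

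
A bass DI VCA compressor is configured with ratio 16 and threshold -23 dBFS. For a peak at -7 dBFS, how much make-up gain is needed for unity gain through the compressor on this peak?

15 dB

Without make-up, output = threshold + overshoot/16 = -23 + 1 = -22 dBFS.
Gap to target: 15 dB.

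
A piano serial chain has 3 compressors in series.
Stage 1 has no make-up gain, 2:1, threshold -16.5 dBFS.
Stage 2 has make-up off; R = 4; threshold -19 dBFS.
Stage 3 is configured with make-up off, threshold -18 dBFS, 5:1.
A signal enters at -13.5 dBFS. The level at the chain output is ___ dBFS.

-18 dBFS

Stage 1: -13.5 dBFS is 3 dB over -16.5 dBFS; at 2:1 that becomes 1.5 dB over, giving -15 dBFS.
Stage 2: overshoot 4 dB → 4/4 = 1 dB → -18 dBFS.
Stage 3: -18 dBFS is at or below the -18 dBFS threshold — no compression; output -18 dBFS.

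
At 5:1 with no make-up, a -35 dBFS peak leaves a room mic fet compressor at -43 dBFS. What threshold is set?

-45 dBFS

Let T be the threshold. Output overshoot = (input overshoot)/R, so -43 − T = (-35 − T)/5.
5·(-43 − T) = -35 − T → 4·T = -215 − (-35) = -180.
T = -180/4 = -45 dBFS.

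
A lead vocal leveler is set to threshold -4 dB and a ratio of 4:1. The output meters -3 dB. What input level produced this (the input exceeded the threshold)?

That's 1 dB above the -4 dB threshold.
Input overshoot = R × output overshoot = 4 dB → input = -4 + 4 = 0 dB.

0 dB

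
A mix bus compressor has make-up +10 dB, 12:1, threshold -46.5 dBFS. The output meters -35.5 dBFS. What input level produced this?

-34.5 dBFS

Remove make-up: -35.5 − 10 = -45.5 dBFS.
That's 1 dB above the -46.5 dBFS threshold.
Before 12:1 compression the overshoot was 1 × 12 = 12 dB, so input = -46.5 + 12 = -34.5 dBFS.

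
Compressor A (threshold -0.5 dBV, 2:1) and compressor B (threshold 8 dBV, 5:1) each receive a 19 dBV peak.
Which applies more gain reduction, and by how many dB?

A: overshoot 19.5 dB → output overshoot 9.75 dB → GR 9.75 dB.
B: overshoot 11 dB → output overshoot 2.2 dB → GR 8.8 dB.
Difference: 0.95 dB in favour of A.

A, by 0.95 dB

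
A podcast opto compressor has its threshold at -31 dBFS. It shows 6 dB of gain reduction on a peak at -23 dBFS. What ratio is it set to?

4:1

Input overshoot = -23 − (-31) = 8 dB.
Output overshoot = 8 − 6 = 2 dB.
Ratio = input overshoot / output overshoot = 8 / 2 = 4.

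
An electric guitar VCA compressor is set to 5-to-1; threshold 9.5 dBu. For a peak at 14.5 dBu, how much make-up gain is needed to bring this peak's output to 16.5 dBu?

6 dB

The peak compresses to 9.5 + 5/5 = 10.5 dBu.
To reach 16.5 dBu requires 16.5 − 10.5 = 6 dB of make-up.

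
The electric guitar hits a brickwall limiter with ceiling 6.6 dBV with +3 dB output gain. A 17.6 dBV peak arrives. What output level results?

9.6 dBV

At ∞:1, everything above 6.6 dBV is held at the ceiling.
Output gain then adds 3 dB: 6.6 + 3 = 9.6 dBV.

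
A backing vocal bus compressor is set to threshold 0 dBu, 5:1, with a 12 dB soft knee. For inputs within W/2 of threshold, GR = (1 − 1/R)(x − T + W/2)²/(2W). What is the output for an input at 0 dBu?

x − T + W/2 = 0 − 0 + 6 = 6.
GR = (1 − 1/5) × 6² / 24 = 0.8 × 36 / 24 = 1.2 dB.
Output = 0 − 1.2 = -1.2 dBu.

-1.2 dBu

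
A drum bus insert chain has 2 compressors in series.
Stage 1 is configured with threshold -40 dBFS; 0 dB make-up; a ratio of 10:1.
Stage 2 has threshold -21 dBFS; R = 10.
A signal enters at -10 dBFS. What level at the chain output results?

-37 dBFS

Stage 1: -10 dBFS is 30 dB over -40 dBFS; at 10:1 that becomes 3 dB over, giving -37 dBFS.
Stage 2: below threshold (-37 ≤ -21); passes unchanged; output -37 dBFS.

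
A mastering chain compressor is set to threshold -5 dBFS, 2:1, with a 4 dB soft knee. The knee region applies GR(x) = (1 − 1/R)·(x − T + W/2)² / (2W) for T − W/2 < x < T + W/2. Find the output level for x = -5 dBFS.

x − T + W/2 = -5 − (-5) + 2 = 2.
GR = (1 − 1/2) × 2² / 8 = 0.5 × 4 / 8 = 0.25 dB.
Output = -5 − 0.25 = -5.25 dBFS.

-5.25 dBFS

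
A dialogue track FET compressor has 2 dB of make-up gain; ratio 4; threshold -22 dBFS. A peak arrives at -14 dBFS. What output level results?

The input is 8 dB above the -22 dBFS threshold.
The 8 dB excess becomes 2 dB after 4:1 reduction.
So the level is -22 + 2 = -20 dBFS; make-up adds 2 dB, giving -18 dBFS.

-18 dBFS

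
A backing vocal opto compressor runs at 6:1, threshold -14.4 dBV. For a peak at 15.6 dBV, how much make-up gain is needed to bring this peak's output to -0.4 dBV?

The peak compresses to -14.4 + 30/6 = -9.4 dBV.
To reach -0.4 dBV requires -0.4 − (-9.4) = 9 dB of make-up.

9 dB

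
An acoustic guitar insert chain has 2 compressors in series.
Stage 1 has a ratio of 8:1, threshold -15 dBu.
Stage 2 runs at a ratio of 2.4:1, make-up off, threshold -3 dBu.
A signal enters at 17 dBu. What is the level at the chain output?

Stage 1: 17 dBu is 32 dB over -15 dBu; at 8:1 that becomes 4 dB over, giving -11 dBu.
Stage 2: -11 dBu is at or below the -3 dBu threshold — no compression; output -11 dBu.

-11 dBu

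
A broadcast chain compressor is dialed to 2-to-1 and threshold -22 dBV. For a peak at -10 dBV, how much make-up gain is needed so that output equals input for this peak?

6 dB

Without make-up, output = threshold + overshoot/2 = -22 + 6 = -16 dBV.
Gap to target: 6 dB.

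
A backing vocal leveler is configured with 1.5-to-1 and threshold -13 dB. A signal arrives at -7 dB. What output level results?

-9 dB

Overshoot: -7 − (-13) = 6 dB.
At 1.5:1 the overshoot is divided by 1.5, leaving 4 dB above threshold.
Output = -13 + 4 = -9 dB.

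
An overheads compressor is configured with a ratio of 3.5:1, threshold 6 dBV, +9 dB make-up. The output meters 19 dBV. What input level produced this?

Stripping the +9 dB make-up gives 10 dBV at the gain stage.
The compressed level sits 10 − 6 = 4 dB over threshold.
Before 3.5:1 compression the overshoot was 4 × 3.5 = 14 dB, so input = 6 + 14 = 20 dBV.

20 dBV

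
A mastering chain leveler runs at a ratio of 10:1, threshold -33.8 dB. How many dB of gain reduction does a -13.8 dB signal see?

18 dB

Overshoot = -13.8 − (-33.8) = 20 dB.
After 10:1 compression the overshoot becomes 20/10 = 2 dB.
Gain reduction = 20 − 2 = 18 dB.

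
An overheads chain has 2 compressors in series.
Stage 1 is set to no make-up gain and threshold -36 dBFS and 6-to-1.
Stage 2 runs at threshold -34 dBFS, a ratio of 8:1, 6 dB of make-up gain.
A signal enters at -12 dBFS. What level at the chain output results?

Stage 1: -12 dBFS is 24 dB over -36 dBFS; at 6:1 that becomes 4 dB over, giving -32 dBFS.
Stage 2: overshoot 2 dB → 2/8 = 0.25 dB → -33.75 dBFS; +6 dB make-up → -27.75 dBFS.

-27.75 dBFS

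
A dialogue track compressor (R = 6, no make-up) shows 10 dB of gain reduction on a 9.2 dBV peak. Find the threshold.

Gain reduction = 9.2 − (-0.8) = 10 dB; output overshoot = GR / (R − 1) = 10 / 5 = 2 dB.
Threshold = output − output overshoot = -0.8 − 2 = -2.8 dBV.

-2.8 dBV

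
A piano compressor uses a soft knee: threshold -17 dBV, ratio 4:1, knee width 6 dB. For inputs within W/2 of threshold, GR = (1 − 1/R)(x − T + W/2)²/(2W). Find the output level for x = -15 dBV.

x − T + W/2 = -15 − (-17) + 3 = 5.
GR = (1 − 1/4) × 5² / 12 = 0.75 × 25 / 12 = 1.5625 dB.
Output = -15 − 1.5625 = -16.5625 dBV.

-16.5625 dBV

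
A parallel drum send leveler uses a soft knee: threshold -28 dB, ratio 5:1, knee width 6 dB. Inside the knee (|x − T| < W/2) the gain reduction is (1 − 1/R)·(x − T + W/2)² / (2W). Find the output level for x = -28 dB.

x − T + W/2 = -28 − (-28) + 3 = 3.
GR = (1 − 1/5) × 3² / 12 = 0.8 × 9 / 12 = 0.6 dB.
Output = -28 − 0.6 = -28.6 dB.

-28.6 dB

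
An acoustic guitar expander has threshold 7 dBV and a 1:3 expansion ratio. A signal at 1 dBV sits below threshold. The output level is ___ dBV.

-11 dBV

Undershoot = 7 − 1 = 6 dB.
At 1:3, that expands to 18 dB under threshold.
Output = 7 − 18 = -11 dBV.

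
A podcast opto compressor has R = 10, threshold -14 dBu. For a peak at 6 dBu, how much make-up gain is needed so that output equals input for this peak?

Overshoot 20 dB → 20/10 = 2 dB after compression, so the compressed level is -14 + 2 = -12 dBu.
Make-up = target − compressed = 6 − (-12) = 18 dB.

18 dB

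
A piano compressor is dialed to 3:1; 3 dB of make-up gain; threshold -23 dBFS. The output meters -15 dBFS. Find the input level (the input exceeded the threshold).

Before make-up, the level was -15 − 3 = -18 dBFS.
That's 5 dB above the -23 dBFS threshold.
Input overshoot = R × output overshoot = 15 dB → input = -23 + 15 = -8 dBFS.

-8 dBFS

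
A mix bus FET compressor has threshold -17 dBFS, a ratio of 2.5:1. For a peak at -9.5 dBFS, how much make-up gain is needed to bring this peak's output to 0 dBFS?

Overshoot 7.5 dB → 7.5/2.5 = 3 dB after compression, so the compressed level is -17 + 3 = -14 dBFS.
Make-up = target − compressed = 0 − (-14) = 14 dB.

14 dB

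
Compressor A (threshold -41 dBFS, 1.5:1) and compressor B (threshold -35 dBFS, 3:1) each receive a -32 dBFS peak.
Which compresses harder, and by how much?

A: GR = 9 − 9/1.5 = 3 dB.
B: GR = 3 − 3/3 = 2 dB.
Difference: 1 dB in favour of A.

A, by 1 dB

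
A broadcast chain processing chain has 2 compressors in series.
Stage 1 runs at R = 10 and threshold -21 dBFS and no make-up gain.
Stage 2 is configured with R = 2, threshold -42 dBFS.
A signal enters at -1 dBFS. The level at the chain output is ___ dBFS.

-30.5 dBFS

Stage 1: overshoot 20 dB → 20/10 = 2 dB → -19 dBFS.
Stage 2: overshoot 23 dB → 23/2 = 11.5 dB → -30.5 dBFS.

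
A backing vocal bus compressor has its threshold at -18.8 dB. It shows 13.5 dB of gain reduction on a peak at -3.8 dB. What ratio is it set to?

10:1

Input overshoot = -3.8 − (-18.8) = 15 dB.
Output overshoot = 15 − 13.5 = 1.5 dB.
Ratio = input overshoot / output overshoot = 15 / 1.5 = 10.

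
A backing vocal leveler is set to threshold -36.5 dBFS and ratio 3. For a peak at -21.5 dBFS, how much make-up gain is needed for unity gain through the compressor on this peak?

10 dB

Without make-up, output = threshold + overshoot/3 = -36.5 + 5 = -31.5 dBFS.
Gap to target: 10 dB.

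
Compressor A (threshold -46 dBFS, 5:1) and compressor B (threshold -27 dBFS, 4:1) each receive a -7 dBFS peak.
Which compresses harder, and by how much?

A, by 16.2 dB

A: overshoot 39 dB → output overshoot 7.8 dB → GR 31.2 dB.
B: overshoot 20 dB → output overshoot 5 dB → GR 15 dB.
A applies 16.2 dB more gain reduction.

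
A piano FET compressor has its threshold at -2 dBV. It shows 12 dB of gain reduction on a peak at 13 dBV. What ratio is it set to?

Input overshoot = 13 − (-2) = 15 dB.
Output overshoot = 15 − 12 = 3 dB.
Ratio = input overshoot / output overshoot = 15 / 3 = 5.

5:1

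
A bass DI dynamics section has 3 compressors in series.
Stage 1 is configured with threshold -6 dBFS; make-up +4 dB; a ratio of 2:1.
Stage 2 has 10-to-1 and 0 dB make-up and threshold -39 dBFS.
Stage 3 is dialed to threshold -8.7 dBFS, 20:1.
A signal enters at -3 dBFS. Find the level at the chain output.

Stage 1: -3 dBFS is 3 dB over -6 dBFS; at 2:1 that becomes 1.5 dB over, giving -4.5 dBFS; +4 dB make-up → -0.5 dBFS.
Stage 2: overshoot 38.5 dB → 38.5/10 = 3.85 dB → -35.15 dBFS.
Stage 3: -35.15 dBFS ≤ -8.7 dBFS, so stage 3 doesn't engage; output -35.15 dBFS.

-35.15 dBFS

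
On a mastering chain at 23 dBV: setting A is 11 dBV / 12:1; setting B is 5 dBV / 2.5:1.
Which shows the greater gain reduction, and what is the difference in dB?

A, by 0.2 dB

A: GR = 12 − 12/12 = 11 dB.
B: GR = 18 − 18/2.5 = 10.8 dB.
A reduces 0.2 dB more.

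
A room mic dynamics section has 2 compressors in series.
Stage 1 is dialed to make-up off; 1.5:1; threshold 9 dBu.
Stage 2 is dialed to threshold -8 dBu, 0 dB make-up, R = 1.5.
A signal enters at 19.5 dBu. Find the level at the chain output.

8 dBu

Stage 1: 10.5 dB above 9 dBu, reduced 1.5:1 to 7 dB above → 16 dBu.
Stage 2: overshoot 24 dB → 24/1.5 = 16 dB → 8 dBu.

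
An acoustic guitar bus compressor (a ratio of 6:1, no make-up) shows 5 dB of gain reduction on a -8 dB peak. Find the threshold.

-14 dB

Input is 6 dB above T (since output overshoot × R = input overshoot: (-13 − T)·6 = -8 − T gives T = -14 dB).
Check: -14 + (-8 − (-14))/6 = -14 + 1 = -13 dB. ✓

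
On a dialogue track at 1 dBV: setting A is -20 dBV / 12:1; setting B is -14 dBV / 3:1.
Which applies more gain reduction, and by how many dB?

A: overshoot 21 dB → output overshoot 1.75 dB → GR 19.25 dB.
B: overshoot 15 dB → output overshoot 5 dB → GR 10 dB.
A applies 9.25 dB more gain reduction.

A, by 9.25 dB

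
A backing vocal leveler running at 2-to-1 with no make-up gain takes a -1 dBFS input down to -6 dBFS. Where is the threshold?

Let T be the threshold. Output overshoot = (input overshoot)/R, so -6 − T = (-1 − T)/2.
2·(-6 − T) = -1 − T → 1·T = -12 − (-1) = -11.
T = -11/1 = -11 dBFS.

-11 dBFS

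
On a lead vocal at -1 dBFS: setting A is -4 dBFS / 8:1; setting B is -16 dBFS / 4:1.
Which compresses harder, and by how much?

A: 3 dB over, compressed to 0.375 dB over, so 2.625 dB of GR.
B: 15 dB over, compressed to 3.75 dB over, so 11.25 dB of GR.
B applies 8.625 dB more gain reduction.

B, by 8.625 dB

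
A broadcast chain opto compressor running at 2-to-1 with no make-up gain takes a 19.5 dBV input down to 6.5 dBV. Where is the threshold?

Gain reduction = 19.5 − 6.5 = 13 dB; output overshoot = GR / (R − 1) = 13 / 1 = 13 dB.
Threshold = output − output overshoot = 6.5 − 13 = -6.5 dBV.

-6.5 dBV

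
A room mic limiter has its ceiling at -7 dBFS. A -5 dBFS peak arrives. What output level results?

-7 dBFS

The limiter clamps the peak to its -7 dBFS ceiling.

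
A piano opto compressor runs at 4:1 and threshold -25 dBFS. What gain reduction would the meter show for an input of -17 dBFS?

6 dB

The signal is 8 dB above threshold.
A 4:1 ratio leaves 2 dB of that excess.
So the signal is attenuated by 8 − 2 = 6 dB.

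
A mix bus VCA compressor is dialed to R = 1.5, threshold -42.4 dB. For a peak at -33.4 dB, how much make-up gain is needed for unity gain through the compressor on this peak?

3 dB

Without make-up, output = threshold + overshoot/1.5 = -42.4 + 6 = -36.4 dB.
Gap to target: 3 dB.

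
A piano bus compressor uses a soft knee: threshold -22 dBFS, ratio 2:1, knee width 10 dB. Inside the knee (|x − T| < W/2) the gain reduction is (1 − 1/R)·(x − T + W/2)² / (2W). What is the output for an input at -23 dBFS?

-23.4 dBFS

x − T + W/2 = -23 − (-22) + 5 = 4.
GR = (1 − 1/2) × 4² / 20 = 0.5 × 16 / 20 = 0.4 dB.
Output = -23 − 0.4 = -23.4 dBFS.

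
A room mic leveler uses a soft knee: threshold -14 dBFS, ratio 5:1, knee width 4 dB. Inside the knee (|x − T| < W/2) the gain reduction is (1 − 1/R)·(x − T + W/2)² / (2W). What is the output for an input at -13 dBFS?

x − T + W/2 = -13 − (-14) + 2 = 3.
GR = (1 − 1/5) × 3² / 8 = 0.8 × 9 / 8 = 0.9 dB.
Output = -13 − 0.9 = -13.9 dBFS.

-13.9 dBFS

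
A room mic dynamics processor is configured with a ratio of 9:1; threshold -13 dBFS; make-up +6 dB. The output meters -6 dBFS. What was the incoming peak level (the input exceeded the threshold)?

Stripping the +6 dB make-up gives -12 dBFS at the gain stage.
That's 1 dB above the -13 dBFS threshold.
Undo the ratio: input overshoot = 1 × 9 = 9 dB, giving input = -4 dBFS.

-4 dBFS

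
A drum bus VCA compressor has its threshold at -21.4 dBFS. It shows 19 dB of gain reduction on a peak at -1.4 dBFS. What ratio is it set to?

Input overshoot = -1.4 − (-21.4) = 20 dB.
Output overshoot = 20 − 19 = 1 dB.
Ratio = input overshoot / output overshoot = 20 / 1 = 20.

20:1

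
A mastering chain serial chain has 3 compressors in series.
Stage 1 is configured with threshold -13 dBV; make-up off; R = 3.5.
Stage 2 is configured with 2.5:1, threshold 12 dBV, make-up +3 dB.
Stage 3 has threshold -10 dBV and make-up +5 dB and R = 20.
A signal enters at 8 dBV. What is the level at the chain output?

Stage 1: 8 dBV is 21 dB over -13 dBV; at 3.5:1 that becomes 6 dB over, giving -7 dBV.
Stage 2: -7 dBV is at or below the 12 dBV threshold — no compression; make-up brings it to -4 dBV.
Stage 3: -4 dBV is 6 dB over -10 dBV; at 20:1 that becomes 0.3 dB over, giving -9.7 dBV; +5 dB make-up → -4.7 dBV.

-4.7 dBV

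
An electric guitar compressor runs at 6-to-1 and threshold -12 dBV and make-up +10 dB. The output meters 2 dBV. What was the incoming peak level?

12 dBV

Remove make-up: 2 − 10 = -8 dBV.
Post-compression overshoot = -8 − (-12) = 4 dB.
Undo the ratio: input overshoot = 4 × 6 = 24 dB, giving input = 12 dBV.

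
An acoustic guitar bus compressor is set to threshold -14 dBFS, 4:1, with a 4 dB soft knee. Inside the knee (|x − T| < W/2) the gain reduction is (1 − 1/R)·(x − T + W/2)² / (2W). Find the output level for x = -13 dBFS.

-13.84375 dBFS

x − T + W/2 = -13 − (-14) + 2 = 3.
GR = (1 − 1/4) × 3² / 8 = 0.75 × 9 / 8 = 0.84375 dB.
Output = -13 − 0.84375 = -13.84375 dBFS.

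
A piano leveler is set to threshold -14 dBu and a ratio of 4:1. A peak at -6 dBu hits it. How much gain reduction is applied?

6 dB

The signal is 8 dB above threshold.
A 4:1 ratio leaves 2 dB of that excess.
So the signal is attenuated by 8 − 2 = 6 dB.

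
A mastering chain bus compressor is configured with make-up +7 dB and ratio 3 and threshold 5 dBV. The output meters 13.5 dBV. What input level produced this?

9.5 dBV

Before make-up, the level was 13.5 − 7 = 6.5 dBV.
That's 1.5 dB above the 5 dBV threshold.
Undo the ratio: input overshoot = 1.5 × 3 = 4.5 dB, giving input = 9.5 dBV.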